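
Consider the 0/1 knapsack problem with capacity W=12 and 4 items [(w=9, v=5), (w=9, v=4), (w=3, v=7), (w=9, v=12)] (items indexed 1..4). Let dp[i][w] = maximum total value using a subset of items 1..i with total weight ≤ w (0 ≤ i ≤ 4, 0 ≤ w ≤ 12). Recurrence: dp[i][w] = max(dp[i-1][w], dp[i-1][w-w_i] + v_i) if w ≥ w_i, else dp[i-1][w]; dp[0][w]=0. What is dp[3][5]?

7

i\w   0   1   2   3   4   5   6   7   8   9  10  11  12
  0   0   0   0   0   0   0   0   0   0   0   0   0   0
  1   0   0   0   0   0   0   0   0   0   5   5   5   5
  2   0   0   0   0   0   0   0   0   0   5   5   5   5
  3   0   0   0   7   7   7   7   7   7   7   7   7  12
  4   0   0   0   7   7   7   7   7   7  12  12  12  19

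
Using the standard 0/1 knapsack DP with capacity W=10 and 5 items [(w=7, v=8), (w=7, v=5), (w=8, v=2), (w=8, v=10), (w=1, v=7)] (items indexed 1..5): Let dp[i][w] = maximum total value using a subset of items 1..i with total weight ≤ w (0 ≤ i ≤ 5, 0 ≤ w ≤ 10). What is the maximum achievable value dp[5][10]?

i\w   0   1   2   3   4   5   6   7   8   9  10
  0   0   0   0   0   0   0   0   0   0   0   0
  1   0   0   0   0   0   0   0   8   8   8   8
  2   0   0   0   0   0   0   0   8   8   8   8
  3   0   0   0   0   0   0   0   8   8   8   8
  4   0   0   0   0   0   0   0   8  10  10  10
  5   0   7   7   7   7   7   7   8  15  17  17

17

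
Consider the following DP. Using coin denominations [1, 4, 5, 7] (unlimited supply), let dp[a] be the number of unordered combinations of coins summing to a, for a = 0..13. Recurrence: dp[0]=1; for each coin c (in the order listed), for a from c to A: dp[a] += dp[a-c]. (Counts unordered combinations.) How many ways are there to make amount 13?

11

after  coin     0     1     2     3     4     5     6     7     8     9    10    11    12    13
          1     1     1     1     1     1     1     1     1     1     1     1     1     1     1
          4     1     1     1     1     2     2     2     2     3     3     3     3     4     4
          5     1     1     1     1     2     3     3     3     4     5     6     6     7     8
          7     1     1     1     1     2     3     3     4     5     6     7     8    10    11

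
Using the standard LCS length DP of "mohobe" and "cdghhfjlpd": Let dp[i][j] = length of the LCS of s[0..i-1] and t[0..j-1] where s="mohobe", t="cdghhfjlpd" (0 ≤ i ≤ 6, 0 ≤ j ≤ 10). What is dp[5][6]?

1

   ''  c  d  g  h  h  f  j  l  p  d
''  0  0  0  0  0  0  0  0  0  0  0
 m  0  0  0  0  0  0  0  0  0  0  0
 o  0  0  0  0  0  0  0  0  0  0  0
 h  0  0  0  0  1  1  1  1  1  1  1
 o  0  0  0  0  1  1  1  1  1  1  1
 b  0  0  0  0  1  1  1  1  1  1  1
 e  0  0  0  0  1  1  1  1  1  1  1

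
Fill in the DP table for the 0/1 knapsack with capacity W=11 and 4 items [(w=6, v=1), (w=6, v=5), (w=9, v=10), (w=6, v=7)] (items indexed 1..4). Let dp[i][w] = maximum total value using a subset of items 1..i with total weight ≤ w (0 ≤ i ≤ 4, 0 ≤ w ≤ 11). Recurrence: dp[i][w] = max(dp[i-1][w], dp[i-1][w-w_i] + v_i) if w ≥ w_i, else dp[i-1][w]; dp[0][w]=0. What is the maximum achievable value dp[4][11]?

10

i\w   0   1   2   3   4   5   6   7   8   9  10  11
  0   0   0   0   0   0   0   0   0   0   0   0   0
  1   0   0   0   0   0   0   1   1   1   1   1   1
  2   0   0   0   0   0   0   5   5   5   5   5   5
  3   0   0   0   0   0   0   5   5   5  10  10  10
  4   0   0   0   0   0   0   7   7   7  10  10  10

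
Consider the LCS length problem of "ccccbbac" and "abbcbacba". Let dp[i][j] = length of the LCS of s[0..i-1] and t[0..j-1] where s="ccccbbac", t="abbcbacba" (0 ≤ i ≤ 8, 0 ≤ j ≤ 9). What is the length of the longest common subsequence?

4

   ''  a  b  b  c  b  a  c  b  a
''  0  0  0  0  0  0  0  0  0  0
 c  0  0  0  0  1  1  1  1  1  1
 c  0  0  0  0  1  1  1  2  2  2
 c  0  0  0  0  1  1  1  2  2  2
 c  0  0  0  0  1  1  1  2  2  2
 b  0  0  1  1  1  2  2  2  3  3
 b  0  0  1  2  2  2  2  2  3  3
 a  0  1  1  2  2  2  3  3  3  4
 c  0  1  1  2  3  3  3  4  4  4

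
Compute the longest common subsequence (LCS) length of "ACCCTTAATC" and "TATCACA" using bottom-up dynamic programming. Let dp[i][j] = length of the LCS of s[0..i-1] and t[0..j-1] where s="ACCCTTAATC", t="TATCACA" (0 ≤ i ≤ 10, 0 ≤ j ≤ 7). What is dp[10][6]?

4

   ''  T  A  T  C  A  C  A
''  0  0  0  0  0  0  0  0
 A  0  0  1  1  1  1  1  1
 C  0  0  1  1  2  2  2  2
 C  0  0  1  1  2  2  3  3
 C  0  0  1  1  2  2  3  3
 T  0  1  1  2  2  2  3  3
 T  0  1  1  2  2  2  3  3
 A  0  1  2  2  2  3  3  4
 A  0  1  2  2  2  3  3  4
 T  0  1  2  3  3  3  3  4
 C  0  1  2  3  4  4  4  4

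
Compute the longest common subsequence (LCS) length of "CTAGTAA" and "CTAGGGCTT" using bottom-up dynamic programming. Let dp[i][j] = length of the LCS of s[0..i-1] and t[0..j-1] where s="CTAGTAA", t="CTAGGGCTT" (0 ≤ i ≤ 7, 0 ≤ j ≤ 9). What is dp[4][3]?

3

   ''  C  T  A  G  G  G  C  T  T
''  0  0  0  0  0  0  0  0  0  0
 C  0  1  1  1  1  1  1  1  1  1
 T  0  1  2  2  2  2  2  2  2  2
 A  0  1  2  3  3  3  3  3  3  3
 G  0  1  2  3  4  4  4  4  4  4
 T  0  1  2  3  4  4  4  4  5  5
 A  0  1  2  3  4  4  4  4  5  5
 A  0  1  2  3  4  4  4  4  5  5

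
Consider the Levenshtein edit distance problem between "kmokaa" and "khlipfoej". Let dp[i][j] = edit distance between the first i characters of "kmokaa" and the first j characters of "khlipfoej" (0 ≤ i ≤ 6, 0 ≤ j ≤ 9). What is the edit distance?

   ''  k  h  l  i  p  f  o  e  j
''  0  1  2  3  4  5  6  7  8  9
 k  1  0  1  2  3  4  5  6  7  8
 m  2  1  1  2  3  4  5  6  7  8
 o  3  2  2  2  3  4  5  5  6  7
 k  4  3  3  3  3  4  5  6  6  7
 a  5  4  4  4  4  4  5  6  7  7
 a  6  5  5  5  5  5  5  6  7  8

8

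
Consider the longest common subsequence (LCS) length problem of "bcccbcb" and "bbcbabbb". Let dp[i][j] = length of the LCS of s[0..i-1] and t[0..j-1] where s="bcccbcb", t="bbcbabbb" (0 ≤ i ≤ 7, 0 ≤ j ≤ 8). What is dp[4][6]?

2

   ''  b  b  c  b  a  b  b  b
''  0  0  0  0  0  0  0  0  0
 b  0  1  1  1  1  1  1  1  1
 c  0  1  1  2  2  2  2  2  2
 c  0  1  1  2  2  2  2  2  2
 c  0  1  1  2  2  2  2  2  2
 b  0  1  2  2  3  3  3  3  3
 c  0  1  2  3  3  3  3  3  3
 b  0  1  2  3  4  4  4  4  4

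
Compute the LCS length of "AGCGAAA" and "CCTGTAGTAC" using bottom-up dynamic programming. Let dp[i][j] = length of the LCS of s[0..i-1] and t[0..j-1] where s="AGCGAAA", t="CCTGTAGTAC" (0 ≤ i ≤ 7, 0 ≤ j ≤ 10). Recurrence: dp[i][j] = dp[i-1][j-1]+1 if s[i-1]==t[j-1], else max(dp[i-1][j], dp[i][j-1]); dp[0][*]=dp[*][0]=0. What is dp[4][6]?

2

   ''  C  C  T  G  T  A  G  T  A  C
''  0  0  0  0  0  0  0  0  0  0  0
 A  0  0  0  0  0  0  1  1  1  1  1
 G  0  0  0  0  1  1  1  2  2  2  2
 C  0  1  1  1  1  1  1  2  2  2  3
 G  0  1  1  1  2  2  2  2  2  2  3
 A  0  1  1  1  2  2  3  3  3  3  3
 A  0  1  1  1  2  2  3  3  3  4  4
 A  0  1  1  1  2  2  3  3  3  4  4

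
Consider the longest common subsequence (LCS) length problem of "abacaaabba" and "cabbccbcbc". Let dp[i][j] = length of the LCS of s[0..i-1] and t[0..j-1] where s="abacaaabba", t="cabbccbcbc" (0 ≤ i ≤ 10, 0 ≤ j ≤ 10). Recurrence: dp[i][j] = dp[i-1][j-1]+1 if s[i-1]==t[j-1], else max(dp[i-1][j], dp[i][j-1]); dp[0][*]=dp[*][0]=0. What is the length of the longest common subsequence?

   ''  c  a  b  b  c  c  b  c  b  c
''  0  0  0  0  0  0  0  0  0  0  0
 a  0  0  1  1  1  1  1  1  1  1  1
 b  0  0  1  2  2  2  2  2  2  2  2
 a  0  0  1  2  2  2  2  2  2  2  2
 c  0  1  1  2  2  3  3  3  3  3  3
 a  0  1  2  2  2  3  3  3  3  3  3
 a  0  1  2  2  2  3  3  3  3  3  3
 a  0  1  2  2  2  3  3  3  3  3  3
 b  0  1  2  3  3  3  3  4  4  4  4
 b  0  1  2  3  4  4  4  4  4  5  5
 a  0  1  2  3  4  4  4  4  4  5  5

5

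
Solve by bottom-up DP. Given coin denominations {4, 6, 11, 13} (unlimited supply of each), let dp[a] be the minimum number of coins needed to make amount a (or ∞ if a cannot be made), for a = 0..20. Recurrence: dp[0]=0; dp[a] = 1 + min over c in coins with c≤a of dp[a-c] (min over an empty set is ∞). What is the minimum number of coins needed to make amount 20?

 a  0  1  2  3  4  5  6  7  8  9 10 11 12 13 14 15 16 17 18 19 20
dp  0  -  -  -  1  -  1  -  2  -  2  1  2  1  3  2  3  2  3  2  4
(- denotes ∞ / unreachable)

4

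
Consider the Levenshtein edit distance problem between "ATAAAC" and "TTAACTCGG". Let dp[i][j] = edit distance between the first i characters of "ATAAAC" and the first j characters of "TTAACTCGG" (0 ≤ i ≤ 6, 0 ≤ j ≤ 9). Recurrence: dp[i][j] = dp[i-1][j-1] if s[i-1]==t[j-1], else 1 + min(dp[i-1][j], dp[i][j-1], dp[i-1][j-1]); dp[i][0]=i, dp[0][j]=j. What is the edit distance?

   ''  T  T  A  A  C  T  C  G  G
''  0  1  2  3  4  5  6  7  8  9
 A  1  1  2  2  3  4  5  6  7  8
 T  2  1  1  2  3  4  4  5  6  7
 A  3  2  2  1  2  3  4  5  6  7
 A  4  3  3  2  1  2  3  4  5  6
 A  5  4  4  3  2  2  3  4  5  6
 C  6  5  5  4  3  2  3  3  4  5

5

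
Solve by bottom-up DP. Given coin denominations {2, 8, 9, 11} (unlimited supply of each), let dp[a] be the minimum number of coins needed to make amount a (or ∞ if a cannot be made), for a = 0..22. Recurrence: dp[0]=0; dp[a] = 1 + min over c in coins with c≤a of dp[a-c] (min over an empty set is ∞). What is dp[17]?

 a  0  1  2  3  4  5  6  7  8  9 10 11 12 13 14 15 16 17 18 19 20 21 22
dp  0  -  1  -  2  -  3  -  1  1  2  1  3  2  4  3  2  2  2  2  2  3  2
(- denotes ∞ / unreachable)

2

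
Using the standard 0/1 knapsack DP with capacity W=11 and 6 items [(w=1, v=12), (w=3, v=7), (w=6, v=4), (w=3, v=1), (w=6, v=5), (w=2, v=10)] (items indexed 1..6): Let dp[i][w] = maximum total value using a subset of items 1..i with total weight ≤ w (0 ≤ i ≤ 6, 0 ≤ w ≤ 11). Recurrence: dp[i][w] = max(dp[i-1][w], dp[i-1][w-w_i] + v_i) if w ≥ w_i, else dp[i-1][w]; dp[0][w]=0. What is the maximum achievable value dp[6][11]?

i\w   0   1   2   3   4   5   6   7   8   9  10  11
  0   0   0   0   0   0   0   0   0   0   0   0   0
  1   0  12  12  12  12  12  12  12  12  12  12  12
  2   0  12  12  12  19  19  19  19  19  19  19  19
  3   0  12  12  12  19  19  19  19  19  19  23  23
  4   0  12  12  12  19  19  19  20  20  20  23  23
  5   0  12  12  12  19  19  19  20  20  20  24  24
  6   0  12  12  22  22  22  29  29  29  30  30  30

30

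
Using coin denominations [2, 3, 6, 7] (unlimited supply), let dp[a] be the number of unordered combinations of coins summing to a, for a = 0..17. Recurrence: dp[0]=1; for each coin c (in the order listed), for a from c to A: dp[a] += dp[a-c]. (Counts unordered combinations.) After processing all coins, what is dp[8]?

3

after  coin     0     1     2     3     4     5     6     7     8     9    10    11    12    13    14    15    16    17
          2     1     0     1     0     1     0     1     0     1     0     1     0     1     0     1     0     1     0
          3     1     0     1     1     1     1     2     1     2     2     2     2     3     2     3     3     3     3
          6     1     0     1     1     1     1     3     1     3     3     3     3     6     3     6     6     6     6
          7     1     0     1     1     1     1     3     2     3     4     4     4     7     6     8     9    10    10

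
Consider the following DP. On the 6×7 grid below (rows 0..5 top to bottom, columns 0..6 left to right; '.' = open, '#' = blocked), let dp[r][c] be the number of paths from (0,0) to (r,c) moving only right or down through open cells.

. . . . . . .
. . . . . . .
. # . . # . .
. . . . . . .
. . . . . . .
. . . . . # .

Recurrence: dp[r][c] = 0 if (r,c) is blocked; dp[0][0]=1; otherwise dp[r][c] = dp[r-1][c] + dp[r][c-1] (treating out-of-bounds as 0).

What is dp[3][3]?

r\c   0   1   2   3   4   5   6
  0   1   1   1   1   1   1   1
  1   1   2   3   4   5   6   7
  2   1   0   3   7   0   6  13
  3   1   1   4  11  11  17  30
  4   1   2   6  17  28  45  75
  5   1   3   9  26  54   0  75

11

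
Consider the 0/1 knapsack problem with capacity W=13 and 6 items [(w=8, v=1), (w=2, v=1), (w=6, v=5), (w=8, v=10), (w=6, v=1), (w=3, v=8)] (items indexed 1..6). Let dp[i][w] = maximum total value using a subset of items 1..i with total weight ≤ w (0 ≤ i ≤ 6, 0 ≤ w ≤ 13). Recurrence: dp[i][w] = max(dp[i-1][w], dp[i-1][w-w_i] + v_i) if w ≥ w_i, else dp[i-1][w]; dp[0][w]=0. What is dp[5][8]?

i\w   0   1   2   3   4   5   6   7   8   9  10  11  12  13
  0   0   0   0   0   0   0   0   0   0   0   0   0   0   0
  1   0   0   0   0   0   0   0   0   1   1   1   1   1   1
  2   0   0   1   1   1   1   1   1   1   1   2   2   2   2
  3   0   0   1   1   1   1   5   5   6   6   6   6   6   6
  4   0   0   1   1   1   1   5   5  10  10  11  11  11  11
  5   0   0   1   1   1   1   5   5  10  10  11  11  11  11
  6   0   0   1   8   8   9   9   9  10  13  13  18  18  19

10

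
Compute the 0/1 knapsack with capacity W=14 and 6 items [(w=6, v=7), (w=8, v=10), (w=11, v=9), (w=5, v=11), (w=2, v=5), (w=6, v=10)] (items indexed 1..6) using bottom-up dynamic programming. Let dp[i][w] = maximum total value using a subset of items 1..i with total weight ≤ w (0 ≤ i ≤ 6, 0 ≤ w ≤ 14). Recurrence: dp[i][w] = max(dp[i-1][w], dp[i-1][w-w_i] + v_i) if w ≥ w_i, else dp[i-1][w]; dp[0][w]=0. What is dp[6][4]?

i\w   0   1   2   3   4   5   6   7   8   9  10  11  12  13  14
  0   0   0   0   0   0   0   0   0   0   0   0   0   0   0   0
  1   0   0   0   0   0   0   7   7   7   7   7   7   7   7   7
  2   0   0   0   0   0   0   7   7  10  10  10  10  10  10  17
  3   0   0   0   0   0   0   7   7  10  10  10  10  10  10  17
  4   0   0   0   0   0  11  11  11  11  11  11  18  18  21  21
  5   0   0   5   5   5  11  11  16  16  16  16  18  18  23  23
  6   0   0   5   5   5  11  11  16  16  16  16  21  21  26  26

5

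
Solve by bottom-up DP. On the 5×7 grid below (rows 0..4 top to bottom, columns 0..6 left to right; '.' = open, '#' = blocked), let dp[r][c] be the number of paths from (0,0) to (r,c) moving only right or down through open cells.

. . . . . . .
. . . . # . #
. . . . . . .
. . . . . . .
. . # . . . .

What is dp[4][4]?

r\c   0   1   2   3   4   5   6
  0   1   1   1   1   1   1   1
  1   1   2   3   4   0   1   0
  2   1   3   6  10  10  11  11
  3   1   4  10  20  30  41  52
  4   1   5   0  20  50  91 143

50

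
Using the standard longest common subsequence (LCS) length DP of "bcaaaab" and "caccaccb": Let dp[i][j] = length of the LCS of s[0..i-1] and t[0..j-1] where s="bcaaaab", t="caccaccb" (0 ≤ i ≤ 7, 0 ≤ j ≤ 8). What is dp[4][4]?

2

   ''  c  a  c  c  a  c  c  b
''  0  0  0  0  0  0  0  0  0
 b  0  0  0  0  0  0  0  0  1
 c  0  1  1  1  1  1  1  1  1
 a  0  1  2  2  2  2  2  2  2
 a  0  1  2  2  2  3  3  3  3
 a  0  1  2  2  2  3  3  3  3
 a  0  1  2  2  2  3  3  3  3
 b  0  1  2  2  2  3  3  3  4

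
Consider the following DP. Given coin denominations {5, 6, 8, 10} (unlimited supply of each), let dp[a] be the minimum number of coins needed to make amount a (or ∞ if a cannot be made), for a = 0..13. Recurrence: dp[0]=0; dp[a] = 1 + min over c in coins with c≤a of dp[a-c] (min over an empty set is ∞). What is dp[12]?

 a  0  1  2  3  4  5  6  7  8  9 10 11 12 13
dp  0  -  -  -  -  1  1  -  1  -  1  2  2  2
(- denotes ∞ / unreachable)

2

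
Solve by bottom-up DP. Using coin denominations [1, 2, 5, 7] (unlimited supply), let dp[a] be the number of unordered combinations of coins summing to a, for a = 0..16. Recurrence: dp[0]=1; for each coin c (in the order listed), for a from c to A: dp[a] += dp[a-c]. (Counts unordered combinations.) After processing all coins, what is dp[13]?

19

after  coin     0     1     2     3     4     5     6     7     8     9    10    11    12    13    14    15    16
          1     1     1     1     1     1     1     1     1     1     1     1     1     1     1     1     1     1
          2     1     1     2     2     3     3     4     4     5     5     6     6     7     7     8     8     9
          5     1     1     2     2     3     4     5     6     7     8    10    11    13    14    16    18    20
          7     1     1     2     2     3     4     5     7     8    10    12    14    17    19    23    26    30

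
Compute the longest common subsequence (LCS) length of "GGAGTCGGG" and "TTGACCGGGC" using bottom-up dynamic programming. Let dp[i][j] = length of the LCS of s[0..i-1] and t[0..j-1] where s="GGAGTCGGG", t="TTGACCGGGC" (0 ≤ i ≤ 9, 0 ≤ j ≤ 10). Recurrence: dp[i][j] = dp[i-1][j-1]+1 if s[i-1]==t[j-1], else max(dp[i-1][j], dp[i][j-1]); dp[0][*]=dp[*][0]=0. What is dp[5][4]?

2

   ''  T  T  G  A  C  C  G  G  G  C
''  0  0  0  0  0  0  0  0  0  0  0
 G  0  0  0  1  1  1  1  1  1  1  1
 G  0  0  0  1  1  1  1  2  2  2  2
 A  0  0  0  1  2  2  2  2  2  2  2
 G  0  0  0  1  2  2  2  3  3  3  3
 T  0  1  1  1  2  2  2  3  3  3  3
 C  0  1  1  1  2  3  3  3  3  3  4
 G  0  1  1  2  2  3  3  4  4  4  4
 G  0  1  1  2  2  3  3  4  5  5  5
 G  0  1  1  2  2  3  3  4  5  6  6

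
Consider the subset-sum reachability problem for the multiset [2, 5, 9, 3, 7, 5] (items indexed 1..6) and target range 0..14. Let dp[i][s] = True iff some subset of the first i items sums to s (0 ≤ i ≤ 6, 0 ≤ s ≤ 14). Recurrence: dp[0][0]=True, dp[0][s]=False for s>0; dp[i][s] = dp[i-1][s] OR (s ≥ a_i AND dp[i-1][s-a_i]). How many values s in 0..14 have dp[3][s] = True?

i\s   0   1   2   3   4   5   6   7   8   9  10  11  12  13  14
  0   T   F   F   F   F   F   F   F   F   F   F   F   F   F   F
  1   T   F   T   F   F   F   F   F   F   F   F   F   F   F   F
  2   T   F   T   F   F   T   F   T   F   F   F   F   F   F   F
  3   T   F   T   F   F   T   F   T   F   T   F   T   F   F   T
  4   T   F   T   T   F   T   F   T   T   T   T   T   T   F   T
  5   T   F   T   T   F   T   F   T   T   T   T   T   T   F   T
  6   T   F   T   T   F   T   F   T   T   T   T   T   T   T   T

7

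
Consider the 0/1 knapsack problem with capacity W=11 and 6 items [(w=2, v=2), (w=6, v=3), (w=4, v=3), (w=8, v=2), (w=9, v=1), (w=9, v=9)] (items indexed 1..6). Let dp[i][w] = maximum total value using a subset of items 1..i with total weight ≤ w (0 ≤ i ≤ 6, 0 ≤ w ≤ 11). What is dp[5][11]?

6

i\w   0   1   2   3   4   5   6   7   8   9  10  11
  0   0   0   0   0   0   0   0   0   0   0   0   0
  1   0   0   2   2   2   2   2   2   2   2   2   2
  2   0   0   2   2   2   2   3   3   5   5   5   5
  3   0   0   2   2   3   3   5   5   5   5   6   6
  4   0   0   2   2   3   3   5   5   5   5   6   6
  5   0   0   2   2   3   3   5   5   5   5   6   6
  6   0   0   2   2   3   3   5   5   5   9   9  11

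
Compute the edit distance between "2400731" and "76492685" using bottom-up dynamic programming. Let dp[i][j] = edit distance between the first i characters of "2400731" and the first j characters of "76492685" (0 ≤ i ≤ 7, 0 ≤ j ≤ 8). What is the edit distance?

   ''  7  6  4  9  2  6  8  5
''  0  1  2  3  4  5  6  7  8
 2  1  1  2  3  4  4  5  6  7
 4  2  2  2  2  3  4  5  6  7
 0  3  3  3  3  3  4  5  6  7
 0  4  4  4  4  4  4  5  6  7
 7  5  4  5  5  5  5  5  6  7
 3  6  5  5  6  6  6  6  6  7
 1  7  6  6  6  7  7  7  7  7

7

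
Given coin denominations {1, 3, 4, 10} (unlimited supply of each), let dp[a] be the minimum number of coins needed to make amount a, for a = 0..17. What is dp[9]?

3

 a  0  1  2  3  4  5  6  7  8  9 10 11 12 13 14 15 16 17
dp  0  1  2  1  1  2  2  2  2  3  1  2  3  2  2  3  3  3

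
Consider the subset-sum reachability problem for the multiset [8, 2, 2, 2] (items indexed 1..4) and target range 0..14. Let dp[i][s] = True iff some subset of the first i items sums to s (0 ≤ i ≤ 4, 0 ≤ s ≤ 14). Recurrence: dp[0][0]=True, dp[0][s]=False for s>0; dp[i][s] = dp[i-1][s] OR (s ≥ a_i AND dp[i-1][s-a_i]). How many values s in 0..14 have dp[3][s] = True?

6

i\s   0   1   2   3   4   5   6   7   8   9  10  11  12  13  14
  0   T   F   F   F   F   F   F   F   F   F   F   F   F   F   F
  1   T   F   F   F   F   F   F   F   T   F   F   F   F   F   F
  2   T   F   T   F   F   F   F   F   T   F   T   F   F   F   F
  3   T   F   T   F   T   F   F   F   T   F   T   F   T   F   F
  4   T   F   T   F   T   F   T   F   T   F   T   F   T   F   T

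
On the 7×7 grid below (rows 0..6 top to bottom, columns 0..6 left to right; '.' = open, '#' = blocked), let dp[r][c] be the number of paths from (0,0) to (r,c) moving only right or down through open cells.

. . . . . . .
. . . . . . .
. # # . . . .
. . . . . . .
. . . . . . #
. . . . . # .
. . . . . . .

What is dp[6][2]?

r\c   0   1   2   3   4   5   6
  0   1   1   1   1   1   1   1
  1   1   2   3   4   5   6   7
  2   1   0   0   4   9  15  22
  3   1   1   1   5  14  29  51
  4   1   2   3   8  22  51   0
  5   1   3   6  14  36   0   0
  6   1   4  10  24  60  60  60

10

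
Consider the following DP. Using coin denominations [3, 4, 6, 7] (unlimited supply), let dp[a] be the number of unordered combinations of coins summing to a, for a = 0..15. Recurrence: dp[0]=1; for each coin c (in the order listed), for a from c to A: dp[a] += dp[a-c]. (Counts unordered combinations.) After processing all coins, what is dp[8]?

1

after  coin     0     1     2     3     4     5     6     7     8     9    10    11    12    13    14    15
          3     1     0     0     1     0     0     1     0     0     1     0     0     1     0     0     1
          4     1     0     0     1     1     0     1     1     1     1     1     1     2     1     1     2
          6     1     0     0     1     1     0     2     1     1     2     2     1     4     2     2     4
          7     1     0     0     1     1     0     2     2     1     2     3     2     4     4     4     5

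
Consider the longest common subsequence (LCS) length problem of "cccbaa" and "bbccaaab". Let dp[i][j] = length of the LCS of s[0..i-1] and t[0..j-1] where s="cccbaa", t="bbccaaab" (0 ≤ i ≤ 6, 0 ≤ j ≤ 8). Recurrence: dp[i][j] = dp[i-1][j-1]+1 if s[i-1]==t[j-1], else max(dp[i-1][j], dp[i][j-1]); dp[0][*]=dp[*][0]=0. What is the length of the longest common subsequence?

   ''  b  b  c  c  a  a  a  b
''  0  0  0  0  0  0  0  0  0
 c  0  0  0  1  1  1  1  1  1
 c  0  0  0  1  2  2  2  2  2
 c  0  0  0  1  2  2  2  2  2
 b  0  1  1  1  2  2  2  2  3
 a  0  1  1  1  2  3  3  3  3
 a  0  1  1  1  2  3  4  4  4

4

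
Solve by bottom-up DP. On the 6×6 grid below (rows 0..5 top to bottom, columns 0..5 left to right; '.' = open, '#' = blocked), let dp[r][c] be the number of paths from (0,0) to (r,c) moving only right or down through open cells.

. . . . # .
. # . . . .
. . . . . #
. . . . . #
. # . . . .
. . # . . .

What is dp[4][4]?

r\c   0   1   2   3   4   5
  0   1   1   1   1   0   0
  1   1   0   1   2   2   2
  2   1   1   2   4   6   0
  3   1   2   4   8  14   0
  4   1   0   4  12  26  26
  5   1   1   0  12  38  64

26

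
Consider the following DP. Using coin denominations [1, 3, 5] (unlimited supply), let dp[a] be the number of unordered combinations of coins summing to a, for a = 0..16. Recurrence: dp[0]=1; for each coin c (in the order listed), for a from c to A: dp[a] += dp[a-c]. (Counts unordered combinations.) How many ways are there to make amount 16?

14

after  coin     0     1     2     3     4     5     6     7     8     9    10    11    12    13    14    15    16
          1     1     1     1     1     1     1     1     1     1     1     1     1     1     1     1     1     1
          3     1     1     1     2     2     2     3     3     3     4     4     4     5     5     5     6     6
          5     1     1     1     2     2     3     4     4     5     6     7     8     9    10    11    13    14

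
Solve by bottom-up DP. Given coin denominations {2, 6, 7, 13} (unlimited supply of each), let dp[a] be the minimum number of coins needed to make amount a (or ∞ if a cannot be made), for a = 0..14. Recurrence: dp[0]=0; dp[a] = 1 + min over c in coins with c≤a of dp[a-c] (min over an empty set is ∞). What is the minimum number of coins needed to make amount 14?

2

 a  0  1  2  3  4  5  6  7  8  9 10 11 12 13 14
dp  0  -  1  -  2  -  1  1  2  2  3  3  2  1  2
(- denotes ∞ / unreachable)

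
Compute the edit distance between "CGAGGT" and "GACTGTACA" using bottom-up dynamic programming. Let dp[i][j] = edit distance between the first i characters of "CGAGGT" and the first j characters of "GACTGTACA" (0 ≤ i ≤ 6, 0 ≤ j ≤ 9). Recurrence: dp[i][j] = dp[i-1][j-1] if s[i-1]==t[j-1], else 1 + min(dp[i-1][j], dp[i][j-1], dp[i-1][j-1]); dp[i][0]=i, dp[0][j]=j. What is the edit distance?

   ''  G  A  C  T  G  T  A  C  A
''  0  1  2  3  4  5  6  7  8  9
 C  1  1  2  2  3  4  5  6  7  8
 G  2  1  2  3  3  3  4  5  6  7
 A  3  2  1  2  3  4  4  4  5  6
 G  4  3  2  2  3  3  4  5  5  6
 G  5  4  3  3  3  3  4  5  6  6
 T  6  5  4  4  3  4  3  4  5  6

6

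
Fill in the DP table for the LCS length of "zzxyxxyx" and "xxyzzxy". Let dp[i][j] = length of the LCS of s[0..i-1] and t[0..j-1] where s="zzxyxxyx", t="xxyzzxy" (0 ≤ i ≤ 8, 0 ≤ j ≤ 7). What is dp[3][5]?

   ''  x  x  y  z  z  x  y
''  0  0  0  0  0  0  0  0
 z  0  0  0  0  1  1  1  1
 z  0  0  0  0  1  2  2  2
 x  0  1  1  1  1  2  3  3
 y  0  1  1  2  2  2  3  4
 x  0  1  2  2  2  2  3  4
 x  0  1  2  2  2  2  3  4
 y  0  1  2  3  3  3  3  4
 x  0  1  2  3  3  3  4  4

2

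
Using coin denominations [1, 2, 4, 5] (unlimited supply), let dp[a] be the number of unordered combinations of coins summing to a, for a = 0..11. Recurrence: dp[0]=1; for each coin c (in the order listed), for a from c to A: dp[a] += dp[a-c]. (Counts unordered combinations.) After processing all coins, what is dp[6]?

after  coin     0     1     2     3     4     5     6     7     8     9    10    11
          1     1     1     1     1     1     1     1     1     1     1     1     1
          2     1     1     2     2     3     3     4     4     5     5     6     6
          4     1     1     2     2     4     4     6     6     9     9    12    12
          5     1     1     2     2     4     5     7     8    11    13    17    19

7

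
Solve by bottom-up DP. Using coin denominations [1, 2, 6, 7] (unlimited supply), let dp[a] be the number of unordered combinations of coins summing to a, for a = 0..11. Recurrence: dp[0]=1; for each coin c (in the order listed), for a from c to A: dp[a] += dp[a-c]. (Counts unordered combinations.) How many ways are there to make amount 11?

after  coin     0     1     2     3     4     5     6     7     8     9    10    11
          1     1     1     1     1     1     1     1     1     1     1     1     1
          2     1     1     2     2     3     3     4     4     5     5     6     6
          6     1     1     2     2     3     3     5     5     7     7     9     9
          7     1     1     2     2     3     3     5     6     8     9    11    12

12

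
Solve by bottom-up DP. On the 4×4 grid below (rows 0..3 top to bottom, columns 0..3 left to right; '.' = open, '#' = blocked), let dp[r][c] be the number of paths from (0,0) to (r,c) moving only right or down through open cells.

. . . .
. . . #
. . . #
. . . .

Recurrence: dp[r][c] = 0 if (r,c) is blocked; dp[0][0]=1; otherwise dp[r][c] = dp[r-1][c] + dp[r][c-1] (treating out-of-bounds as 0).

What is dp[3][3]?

10

r\c   0   1   2   3
  0   1   1   1   1
  1   1   2   3   0
  2   1   3   6   0
  3   1   4  10  10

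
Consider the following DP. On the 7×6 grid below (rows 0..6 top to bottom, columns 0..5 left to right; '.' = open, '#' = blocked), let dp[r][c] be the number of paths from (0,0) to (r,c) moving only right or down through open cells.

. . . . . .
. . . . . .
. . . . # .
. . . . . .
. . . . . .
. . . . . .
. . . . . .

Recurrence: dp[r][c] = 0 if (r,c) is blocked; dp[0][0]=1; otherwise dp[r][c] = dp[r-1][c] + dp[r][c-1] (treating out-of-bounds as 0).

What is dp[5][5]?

r\c   0   1   2   3   4   5
  0   1   1   1   1   1   1
  1   1   2   3   4   5   6
  2   1   3   6  10   0   6
  3   1   4  10  20  20  26
  4   1   5  15  35  55  81
  5   1   6  21  56 111 192
  6   1   7  28  84 195 387

192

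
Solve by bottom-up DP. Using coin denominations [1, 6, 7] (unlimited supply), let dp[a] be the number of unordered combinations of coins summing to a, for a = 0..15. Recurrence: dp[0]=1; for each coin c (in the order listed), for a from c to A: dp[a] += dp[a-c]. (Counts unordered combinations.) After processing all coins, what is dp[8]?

3

after  coin     0     1     2     3     4     5     6     7     8     9    10    11    12    13    14    15
          1     1     1     1     1     1     1     1     1     1     1     1     1     1     1     1     1
          6     1     1     1     1     1     1     2     2     2     2     2     2     3     3     3     3
          7     1     1     1     1     1     1     2     3     3     3     3     3     4     5     6     6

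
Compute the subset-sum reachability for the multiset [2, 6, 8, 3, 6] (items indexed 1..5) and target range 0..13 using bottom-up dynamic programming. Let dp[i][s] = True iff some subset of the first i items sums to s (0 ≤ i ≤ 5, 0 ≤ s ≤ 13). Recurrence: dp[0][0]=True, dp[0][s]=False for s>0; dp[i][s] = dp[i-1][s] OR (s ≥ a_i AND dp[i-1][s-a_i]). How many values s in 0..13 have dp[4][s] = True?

10

i\s   0   1   2   3   4   5   6   7   8   9  10  11  12  13
  0   T   F   F   F   F   F   F   F   F   F   F   F   F   F
  1   T   F   T   F   F   F   F   F   F   F   F   F   F   F
  2   T   F   T   F   F   F   T   F   T   F   F   F   F   F
  3   T   F   T   F   F   F   T   F   T   F   T   F   F   F
  4   T   F   T   T   F   T   T   F   T   T   T   T   F   T
  5   T   F   T   T   F   T   T   F   T   T   T   T   T   T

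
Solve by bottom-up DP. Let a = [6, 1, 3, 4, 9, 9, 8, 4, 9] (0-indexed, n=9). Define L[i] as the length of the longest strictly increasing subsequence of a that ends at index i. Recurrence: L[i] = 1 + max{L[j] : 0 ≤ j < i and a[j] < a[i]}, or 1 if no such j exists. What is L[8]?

   i    0    1    2    3    4    5    6    7    8
a[i]    6    1    3    4    9    9    8    4    9
L[i]    1    1    2    3    4    4    4    3    5

5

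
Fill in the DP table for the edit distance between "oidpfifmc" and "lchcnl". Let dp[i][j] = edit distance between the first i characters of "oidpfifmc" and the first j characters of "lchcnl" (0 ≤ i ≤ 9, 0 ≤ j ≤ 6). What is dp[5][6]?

6

   ''  l  c  h  c  n  l
''  0  1  2  3  4  5  6
 o  1  1  2  3  4  5  6
 i  2  2  2  3  4  5  6
 d  3  3  3  3  4  5  6
 p  4  4  4  4  4  5  6
 f  5  5  5  5  5  5  6
 i  6  6  6  6  6  6  6
 f  7  7  7  7  7  7  7
 m  8  8  8  8  8  8  8
 c  9  9  8  9  8  9  9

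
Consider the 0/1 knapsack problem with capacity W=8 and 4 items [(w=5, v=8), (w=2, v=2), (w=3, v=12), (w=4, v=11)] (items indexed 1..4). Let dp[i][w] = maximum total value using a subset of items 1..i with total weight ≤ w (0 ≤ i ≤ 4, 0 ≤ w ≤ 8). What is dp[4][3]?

i\w   0   1   2   3   4   5   6   7   8
  0   0   0   0   0   0   0   0   0   0
  1   0   0   0   0   0   8   8   8   8
  2   0   0   2   2   2   8   8  10  10
  3   0   0   2  12  12  14  14  14  20
  4   0   0   2  12  12  14  14  23  23

12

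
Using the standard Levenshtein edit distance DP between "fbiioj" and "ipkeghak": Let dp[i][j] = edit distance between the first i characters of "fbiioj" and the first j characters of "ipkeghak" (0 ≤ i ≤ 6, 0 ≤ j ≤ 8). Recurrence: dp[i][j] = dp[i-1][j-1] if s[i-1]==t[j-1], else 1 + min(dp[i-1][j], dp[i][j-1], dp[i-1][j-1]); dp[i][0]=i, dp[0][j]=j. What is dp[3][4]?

4

   ''  i  p  k  e  g  h  a  k
''  0  1  2  3  4  5  6  7  8
 f  1  1  2  3  4  5  6  7  8
 b  2  2  2  3  4  5  6  7  8
 i  3  2  3  3  4  5  6  7  8
 i  4  3  3  4  4  5  6  7  8
 o  5  4  4  4  5  5  6  7  8
 j  6  5  5  5  5  6  6  7  8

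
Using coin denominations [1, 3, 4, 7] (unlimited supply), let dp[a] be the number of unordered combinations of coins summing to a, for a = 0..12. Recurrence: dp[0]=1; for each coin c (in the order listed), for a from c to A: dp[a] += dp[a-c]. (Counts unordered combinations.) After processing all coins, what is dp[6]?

4

after  coin     0     1     2     3     4     5     6     7     8     9    10    11    12
          1     1     1     1     1     1     1     1     1     1     1     1     1     1
          3     1     1     1     2     2     2     3     3     3     4     4     4     5
          4     1     1     1     2     3     3     4     5     6     7     8     9    11
          7     1     1     1     2     3     3     4     6     7     8    10    12    14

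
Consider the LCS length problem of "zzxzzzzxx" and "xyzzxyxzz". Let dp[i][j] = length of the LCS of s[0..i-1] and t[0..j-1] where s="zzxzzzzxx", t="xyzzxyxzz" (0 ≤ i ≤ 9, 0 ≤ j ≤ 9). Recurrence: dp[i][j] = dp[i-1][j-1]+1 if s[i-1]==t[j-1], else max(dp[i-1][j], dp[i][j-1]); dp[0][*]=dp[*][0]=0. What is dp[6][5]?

   ''  x  y  z  z  x  y  x  z  z
''  0  0  0  0  0  0  0  0  0  0
 z  0  0  0  1  1  1  1  1  1  1
 z  0  0  0  1  2  2  2  2  2  2
 x  0  1  1  1  2  3  3  3  3  3
 z  0  1  1  2  2  3  3  3  4  4
 z  0  1  1  2  3  3  3  3  4  5
 z  0  1  1  2  3  3  3  3  4  5
 z  0  1  1  2  3  3  3  3  4  5
 x  0  1  1  2  3  4  4  4  4  5
 x  0  1  1  2  3  4  4  5  5  5

3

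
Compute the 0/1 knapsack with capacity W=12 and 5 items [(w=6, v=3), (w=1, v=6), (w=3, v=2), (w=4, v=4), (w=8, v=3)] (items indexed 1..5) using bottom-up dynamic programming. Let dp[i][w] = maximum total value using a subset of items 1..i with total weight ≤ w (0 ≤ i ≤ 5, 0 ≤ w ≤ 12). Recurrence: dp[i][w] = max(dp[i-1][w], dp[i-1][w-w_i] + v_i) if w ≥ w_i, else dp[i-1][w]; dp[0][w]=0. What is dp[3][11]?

11

i\w   0   1   2   3   4   5   6   7   8   9  10  11  12
  0   0   0   0   0   0   0   0   0   0   0   0   0   0
  1   0   0   0   0   0   0   3   3   3   3   3   3   3
  2   0   6   6   6   6   6   6   9   9   9   9   9   9
  3   0   6   6   6   8   8   8   9   9   9  11  11  11
  4   0   6   6   6   8  10  10  10  12  12  12  13  13
  5   0   6   6   6   8  10  10  10  12  12  12  13  13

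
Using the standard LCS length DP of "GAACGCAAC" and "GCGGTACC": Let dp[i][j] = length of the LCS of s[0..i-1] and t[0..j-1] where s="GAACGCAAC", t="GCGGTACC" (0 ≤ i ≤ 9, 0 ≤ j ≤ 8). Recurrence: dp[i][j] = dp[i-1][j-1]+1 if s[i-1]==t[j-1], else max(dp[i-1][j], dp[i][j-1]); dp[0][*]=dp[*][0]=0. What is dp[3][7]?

   ''  G  C  G  G  T  A  C  C
''  0  0  0  0  0  0  0  0  0
 G  0  1  1  1  1  1  1  1  1
 A  0  1  1  1  1  1  2  2  2
 A  0  1  1  1  1  1  2  2  2
 C  0  1  2  2  2  2  2  3  3
 G  0  1  2  3  3  3  3  3  3
 C  0  1  2  3  3  3  3  4  4
 A  0  1  2  3  3  3  4  4  4
 A  0  1  2  3  3  3  4  4  4
 C  0  1  2  3  3  3  4  5  5

2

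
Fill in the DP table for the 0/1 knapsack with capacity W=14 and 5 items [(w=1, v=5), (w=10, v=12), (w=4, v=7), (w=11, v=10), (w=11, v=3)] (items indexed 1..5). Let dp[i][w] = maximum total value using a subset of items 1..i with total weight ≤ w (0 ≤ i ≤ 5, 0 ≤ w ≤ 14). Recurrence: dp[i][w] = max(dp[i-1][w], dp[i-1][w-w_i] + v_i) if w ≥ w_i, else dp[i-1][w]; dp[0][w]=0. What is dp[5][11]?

i\w   0   1   2   3   4   5   6   7   8   9  10  11  12  13  14
  0   0   0   0   0   0   0   0   0   0   0   0   0   0   0   0
  1   0   5   5   5   5   5   5   5   5   5   5   5   5   5   5
  2   0   5   5   5   5   5   5   5   5   5  12  17  17  17  17
  3   0   5   5   5   7  12  12  12  12  12  12  17  17  17  19
  4   0   5   5   5   7  12  12  12  12  12  12  17  17  17  19
  5   0   5   5   5   7  12  12  12  12  12  12  17  17  17  19

17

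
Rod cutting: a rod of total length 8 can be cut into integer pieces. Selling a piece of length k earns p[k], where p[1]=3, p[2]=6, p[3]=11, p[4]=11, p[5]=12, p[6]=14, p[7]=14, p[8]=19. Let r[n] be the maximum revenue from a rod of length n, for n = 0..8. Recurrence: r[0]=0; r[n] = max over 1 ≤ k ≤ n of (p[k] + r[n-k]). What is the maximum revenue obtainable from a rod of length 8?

   n    0    1    2    3    4    5    6    7    8
r[n]    0    3    6   11   14   17   22   25   28

28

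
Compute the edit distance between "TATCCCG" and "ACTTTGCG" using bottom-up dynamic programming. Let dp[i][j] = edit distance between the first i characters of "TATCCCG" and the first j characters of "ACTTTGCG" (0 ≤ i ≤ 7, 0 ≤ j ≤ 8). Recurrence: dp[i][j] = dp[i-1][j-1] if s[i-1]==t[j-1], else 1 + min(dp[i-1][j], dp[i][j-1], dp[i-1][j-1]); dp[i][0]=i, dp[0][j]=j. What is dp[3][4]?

   ''  A  C  T  T  T  G  C  G
''  0  1  2  3  4  5  6  7  8
 T  1  1  2  2  3  4  5  6  7
 A  2  1  2  3  3  4  5  6  7
 T  3  2  2  2  3  3  4  5  6
 C  4  3  2  3  3  4  4  4  5
 C  5  4  3  3  4  4  5  4  5
 C  6  5  4  4  4  5  5  5  5
 G  7  6  5  5  5  5  5  6  5

3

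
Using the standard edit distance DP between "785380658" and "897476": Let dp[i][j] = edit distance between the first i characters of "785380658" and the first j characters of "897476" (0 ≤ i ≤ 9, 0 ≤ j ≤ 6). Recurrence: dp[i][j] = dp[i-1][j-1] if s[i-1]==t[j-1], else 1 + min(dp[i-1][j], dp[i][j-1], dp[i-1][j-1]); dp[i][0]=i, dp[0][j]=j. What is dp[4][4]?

4

   ''  8  9  7  4  7  6
''  0  1  2  3  4  5  6
 7  1  1  2  2  3  4  5
 8  2  1  2  3  3  4  5
 5  3  2  2  3  4  4  5
 3  4  3  3  3  4  5  5
 8  5  4  4  4  4  5  6
 0  6  5  5  5  5  5  6
 6  7  6  6  6  6  6  5
 5  8  7  7  7  7  7  6
 8  9  8  8  8  8  8  7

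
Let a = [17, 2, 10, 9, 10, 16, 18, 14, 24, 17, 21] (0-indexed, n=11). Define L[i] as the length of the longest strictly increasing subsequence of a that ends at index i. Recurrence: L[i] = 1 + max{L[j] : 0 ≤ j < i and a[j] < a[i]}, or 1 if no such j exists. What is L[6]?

5

   i    0    1    2    3    4    5    6    7    8    9   10
a[i]   17    2   10    9   10   16   18   14   24   17   21
L[i]    1    1    2    2    3    4    5    4    6    5    6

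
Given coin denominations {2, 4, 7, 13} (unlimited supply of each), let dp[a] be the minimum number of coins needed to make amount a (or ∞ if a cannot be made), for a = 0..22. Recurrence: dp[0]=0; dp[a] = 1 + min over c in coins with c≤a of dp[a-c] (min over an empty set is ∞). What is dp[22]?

 a  0  1  2  3  4  5  6  7  8  9 10 11 12 13 14 15 16 17 18 19 20 21 22
dp  0  -  1  -  1  -  2  1  2  2  3  2  3  1  2  2  3  2  3  3  2  3  3
(- denotes ∞ / unreachable)

3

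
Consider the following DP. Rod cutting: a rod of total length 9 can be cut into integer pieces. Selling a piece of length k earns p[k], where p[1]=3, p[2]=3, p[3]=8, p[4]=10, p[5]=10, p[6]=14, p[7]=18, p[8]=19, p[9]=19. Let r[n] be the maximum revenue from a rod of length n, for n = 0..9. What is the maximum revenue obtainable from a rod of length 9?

27

   n    0    1    2    3    4    5    6    7    8    9
r[n]    0    3    6    9   12   15   18   21   24   27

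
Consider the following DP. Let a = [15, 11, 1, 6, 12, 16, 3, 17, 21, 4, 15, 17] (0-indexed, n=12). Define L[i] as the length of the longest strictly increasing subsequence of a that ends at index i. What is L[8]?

6

   i    0    1    2    3    4    5    6    7    8    9   10   11
a[i]   15   11    1    6   12   16    3   17   21    4   15   17
L[i]    1    1    1    2    3    4    2    5    6    3    4    5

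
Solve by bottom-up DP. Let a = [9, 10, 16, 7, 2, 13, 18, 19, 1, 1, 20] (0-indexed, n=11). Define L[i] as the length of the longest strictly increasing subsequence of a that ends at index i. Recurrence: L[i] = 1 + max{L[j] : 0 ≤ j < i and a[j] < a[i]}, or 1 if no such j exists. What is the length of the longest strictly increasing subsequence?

6

   i    0    1    2    3    4    5    6    7    8    9   10
a[i]    9   10   16    7    2   13   18   19    1    1   20
L[i]    1    2    3    1    1    3    4    5    1    1    6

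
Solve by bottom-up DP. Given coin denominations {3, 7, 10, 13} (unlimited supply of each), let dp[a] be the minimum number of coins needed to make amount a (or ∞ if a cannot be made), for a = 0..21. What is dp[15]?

5

 a  0  1  2  3  4  5  6  7  8  9 10 11 12 13 14 15 16 17 18 19 20 21
dp  0  -  -  1  -  -  2  1  -  3  1  -  4  1  2  5  2  2  6  3  2  3
(- denotes ∞ / unreachable)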